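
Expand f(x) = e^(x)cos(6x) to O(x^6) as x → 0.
1 + x - 35*x**2/2 - 107*x**3/6 + 1081*x**4/24 + 6121*x**5/120 + O(x**6)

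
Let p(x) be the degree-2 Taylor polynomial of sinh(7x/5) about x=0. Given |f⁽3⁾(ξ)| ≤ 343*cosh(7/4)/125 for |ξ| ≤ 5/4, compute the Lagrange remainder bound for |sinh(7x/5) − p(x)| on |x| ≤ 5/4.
343*cosh(7/4)/384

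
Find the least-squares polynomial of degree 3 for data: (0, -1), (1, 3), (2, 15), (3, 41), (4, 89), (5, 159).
-52/63 + (31/54)x + (122/63)x² + (47/54)x³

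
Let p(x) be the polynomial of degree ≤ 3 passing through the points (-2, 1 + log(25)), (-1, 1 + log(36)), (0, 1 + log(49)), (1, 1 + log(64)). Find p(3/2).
1 + log(294912*2**(3/4)*21**(5/8)*5**(3/8)/84035)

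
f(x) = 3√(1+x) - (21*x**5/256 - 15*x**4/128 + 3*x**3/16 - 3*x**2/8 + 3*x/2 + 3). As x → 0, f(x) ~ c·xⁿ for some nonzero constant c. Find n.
6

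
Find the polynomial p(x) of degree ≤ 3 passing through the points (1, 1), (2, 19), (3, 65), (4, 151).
2*x**3 + 2*x**2 - 2*x - 1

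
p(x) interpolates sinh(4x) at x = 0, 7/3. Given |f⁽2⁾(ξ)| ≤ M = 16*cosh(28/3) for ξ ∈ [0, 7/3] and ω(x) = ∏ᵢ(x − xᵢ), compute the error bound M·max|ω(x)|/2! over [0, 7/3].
98*cosh(28/3)/9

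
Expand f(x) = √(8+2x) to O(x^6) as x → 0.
2*sqrt(2) + sqrt(2)*x/4 - sqrt(2)*x**2/64 + sqrt(2)*x**3/512 - 5*sqrt(2)*x**4/16384 + 7*sqrt(2)*x**5/131072 + O(x**6)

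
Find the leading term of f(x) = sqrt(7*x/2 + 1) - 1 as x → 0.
7*x/4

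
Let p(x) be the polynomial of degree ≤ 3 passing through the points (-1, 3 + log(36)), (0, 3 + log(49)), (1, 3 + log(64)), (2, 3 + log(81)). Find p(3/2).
3 + log(96*2**(3/4)*21**(3/8)/7)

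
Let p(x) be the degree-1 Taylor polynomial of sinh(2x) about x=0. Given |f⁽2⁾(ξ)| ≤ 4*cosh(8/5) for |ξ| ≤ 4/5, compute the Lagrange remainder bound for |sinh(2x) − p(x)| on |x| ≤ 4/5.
32*cosh(8/5)/25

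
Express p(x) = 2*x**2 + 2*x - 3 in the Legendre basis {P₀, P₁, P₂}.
(-7/3)P₀ + (2)P₁ + (4/3)P₂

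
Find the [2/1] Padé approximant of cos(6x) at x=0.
1 - 18*x**2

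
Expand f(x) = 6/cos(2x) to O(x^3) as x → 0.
6 + 12*x**2 + O(x**3)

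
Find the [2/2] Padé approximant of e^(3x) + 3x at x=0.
(15*x**2/4 + 6*x + 1)/(1 - 3*x**2/4)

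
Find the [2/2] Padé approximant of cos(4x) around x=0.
(1 - 20*x**2/3)/(4*x**2/3 + 1)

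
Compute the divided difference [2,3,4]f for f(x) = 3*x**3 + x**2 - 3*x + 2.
28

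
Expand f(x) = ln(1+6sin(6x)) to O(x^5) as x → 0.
36*x - 648*x**2 + 15336*x**3 - 412128*x**4 + O(x**5)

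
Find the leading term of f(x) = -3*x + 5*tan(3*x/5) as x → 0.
9*x**3/25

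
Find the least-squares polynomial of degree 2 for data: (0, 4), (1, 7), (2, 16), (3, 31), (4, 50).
134/35 + (26/35)x + (19/7)x²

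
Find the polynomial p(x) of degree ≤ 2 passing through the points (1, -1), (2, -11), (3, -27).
-3*x**2 - x + 3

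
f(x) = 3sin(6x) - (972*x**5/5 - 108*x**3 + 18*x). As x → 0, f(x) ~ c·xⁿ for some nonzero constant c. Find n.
7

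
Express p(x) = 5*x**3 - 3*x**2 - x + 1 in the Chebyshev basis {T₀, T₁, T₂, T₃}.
(-1/2)T₀ + (11/4)T₁ + (-3/2)T₂ + (5/4)T₃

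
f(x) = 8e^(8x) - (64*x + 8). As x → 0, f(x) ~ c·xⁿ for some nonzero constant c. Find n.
2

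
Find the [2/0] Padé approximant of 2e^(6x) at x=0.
36*x**2 + 12*x + 2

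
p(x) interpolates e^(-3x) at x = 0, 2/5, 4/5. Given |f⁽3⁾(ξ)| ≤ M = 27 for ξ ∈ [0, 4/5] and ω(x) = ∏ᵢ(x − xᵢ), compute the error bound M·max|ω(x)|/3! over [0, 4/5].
8*sqrt(3)/125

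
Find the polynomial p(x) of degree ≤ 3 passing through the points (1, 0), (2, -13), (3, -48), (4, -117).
-2*x**3 + x**2 - 2*x + 3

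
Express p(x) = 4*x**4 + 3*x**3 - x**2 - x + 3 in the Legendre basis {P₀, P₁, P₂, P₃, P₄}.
(52/15)P₀ + (4/5)P₁ + (34/21)P₂ + (6/5)P₃ + (32/35)P₄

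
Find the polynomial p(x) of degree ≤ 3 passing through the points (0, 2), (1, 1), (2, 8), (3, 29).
x**3 + x**2 - 3*x + 2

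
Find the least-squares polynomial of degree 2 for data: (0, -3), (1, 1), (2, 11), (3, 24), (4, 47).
-96/35 + (41/70)x + (41/14)x²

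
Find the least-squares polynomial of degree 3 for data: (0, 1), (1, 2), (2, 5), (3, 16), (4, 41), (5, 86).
1 + (2)x + (-2)x² + x³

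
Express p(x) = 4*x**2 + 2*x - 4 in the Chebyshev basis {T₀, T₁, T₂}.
(-2)T₀ + (2)T₁ + (2)T₂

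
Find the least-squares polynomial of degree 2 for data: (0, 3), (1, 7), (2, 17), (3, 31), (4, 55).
23/7 + (8/35)x + (22/7)x²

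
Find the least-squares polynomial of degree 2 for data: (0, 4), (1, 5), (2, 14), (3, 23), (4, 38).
18/5 + (3/5)x + (2)x²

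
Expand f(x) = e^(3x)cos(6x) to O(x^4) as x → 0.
1 + 3*x - 27*x**2/2 - 99*x**3/2 + O(x**4)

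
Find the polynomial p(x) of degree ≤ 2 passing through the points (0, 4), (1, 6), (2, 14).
3*x**2 - x + 4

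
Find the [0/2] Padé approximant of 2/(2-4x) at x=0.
1/(1 - 2*x)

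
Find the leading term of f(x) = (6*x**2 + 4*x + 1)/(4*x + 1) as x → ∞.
3*x/2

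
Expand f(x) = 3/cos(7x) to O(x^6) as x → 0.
3 + 147*x**2/2 + 12005*x**4/8 + O(x**6)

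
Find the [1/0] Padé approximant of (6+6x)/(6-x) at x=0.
7*x/6 + 1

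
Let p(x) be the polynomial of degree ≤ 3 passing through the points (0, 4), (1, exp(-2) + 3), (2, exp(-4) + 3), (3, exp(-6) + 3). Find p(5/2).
(-5*exp(4) + 5 + 15*exp(2) + 49*exp(6))*exp(-6)/16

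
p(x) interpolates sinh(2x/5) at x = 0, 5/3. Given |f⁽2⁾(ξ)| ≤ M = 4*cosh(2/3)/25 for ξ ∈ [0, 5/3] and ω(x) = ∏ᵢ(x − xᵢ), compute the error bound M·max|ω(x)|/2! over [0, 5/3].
cosh(2/3)/18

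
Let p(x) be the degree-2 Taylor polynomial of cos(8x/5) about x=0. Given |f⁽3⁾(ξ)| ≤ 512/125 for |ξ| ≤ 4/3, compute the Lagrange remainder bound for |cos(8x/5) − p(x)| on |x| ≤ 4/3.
16384/10125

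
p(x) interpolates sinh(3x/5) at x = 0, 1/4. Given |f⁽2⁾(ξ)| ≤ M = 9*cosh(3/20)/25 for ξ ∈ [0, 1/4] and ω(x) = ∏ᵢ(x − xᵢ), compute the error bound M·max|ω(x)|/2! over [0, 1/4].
9*cosh(3/20)/3200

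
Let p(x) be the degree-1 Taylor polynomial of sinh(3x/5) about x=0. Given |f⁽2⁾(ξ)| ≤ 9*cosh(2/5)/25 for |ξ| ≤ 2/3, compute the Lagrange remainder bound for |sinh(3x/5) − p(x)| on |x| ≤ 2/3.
2*cosh(2/5)/25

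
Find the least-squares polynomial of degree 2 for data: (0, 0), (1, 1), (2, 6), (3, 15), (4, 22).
-18/35 + (43/35)x + (8/7)x²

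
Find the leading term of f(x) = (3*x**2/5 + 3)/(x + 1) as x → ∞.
3*x/5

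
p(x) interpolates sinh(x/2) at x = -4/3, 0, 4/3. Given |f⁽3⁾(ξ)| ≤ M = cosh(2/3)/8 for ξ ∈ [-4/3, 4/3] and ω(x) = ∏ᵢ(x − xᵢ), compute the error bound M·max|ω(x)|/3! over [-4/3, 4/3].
8*sqrt(3)*cosh(2/3)/729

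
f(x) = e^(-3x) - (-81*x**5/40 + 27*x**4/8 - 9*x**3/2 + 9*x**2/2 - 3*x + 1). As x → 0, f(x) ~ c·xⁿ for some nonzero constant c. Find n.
6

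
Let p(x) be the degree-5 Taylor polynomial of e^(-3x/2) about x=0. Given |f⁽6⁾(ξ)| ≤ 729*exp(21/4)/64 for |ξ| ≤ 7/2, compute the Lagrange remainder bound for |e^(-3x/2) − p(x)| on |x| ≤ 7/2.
9529569*exp(21/4)/327680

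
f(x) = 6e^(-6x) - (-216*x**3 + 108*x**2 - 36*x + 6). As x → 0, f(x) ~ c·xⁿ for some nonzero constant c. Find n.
4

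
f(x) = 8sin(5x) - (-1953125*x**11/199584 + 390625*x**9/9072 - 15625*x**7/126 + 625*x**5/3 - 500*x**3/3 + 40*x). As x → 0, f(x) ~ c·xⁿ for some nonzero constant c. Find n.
13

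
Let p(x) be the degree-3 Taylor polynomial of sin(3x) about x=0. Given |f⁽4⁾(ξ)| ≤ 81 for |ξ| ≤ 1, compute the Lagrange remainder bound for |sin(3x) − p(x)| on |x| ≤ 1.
27/8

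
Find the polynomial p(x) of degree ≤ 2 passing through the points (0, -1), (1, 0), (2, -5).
-3*x**2 + 4*x - 1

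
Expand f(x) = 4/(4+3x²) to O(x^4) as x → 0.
1 - 3*x**2/4 + O(x**4)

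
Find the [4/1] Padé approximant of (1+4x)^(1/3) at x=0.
(256*x**4/243 - 512*x**3/405 + 32*x**2/15 + 64*x/15 + 1)/(44*x/15 + 1)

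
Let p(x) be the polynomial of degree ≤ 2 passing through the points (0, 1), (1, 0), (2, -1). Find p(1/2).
1/2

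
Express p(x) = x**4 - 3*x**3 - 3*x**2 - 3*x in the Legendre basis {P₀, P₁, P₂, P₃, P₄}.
(-4/5)P₀ + (-24/5)P₁ + (-10/7)P₂ + (-6/5)P₃ + (8/35)P₄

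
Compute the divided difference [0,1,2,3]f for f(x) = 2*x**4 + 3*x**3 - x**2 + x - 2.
15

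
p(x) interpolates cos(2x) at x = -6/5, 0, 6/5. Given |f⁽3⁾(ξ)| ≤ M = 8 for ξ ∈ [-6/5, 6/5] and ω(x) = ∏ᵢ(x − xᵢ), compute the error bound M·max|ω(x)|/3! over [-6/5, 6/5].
64*sqrt(3)/125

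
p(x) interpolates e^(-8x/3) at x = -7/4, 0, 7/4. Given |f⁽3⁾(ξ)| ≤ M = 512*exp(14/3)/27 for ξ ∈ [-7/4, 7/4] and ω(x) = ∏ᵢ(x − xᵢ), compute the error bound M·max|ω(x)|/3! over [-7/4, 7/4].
2744*sqrt(3)*exp(14/3)/729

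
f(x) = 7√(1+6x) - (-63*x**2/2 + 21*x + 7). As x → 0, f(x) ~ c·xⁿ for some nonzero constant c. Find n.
3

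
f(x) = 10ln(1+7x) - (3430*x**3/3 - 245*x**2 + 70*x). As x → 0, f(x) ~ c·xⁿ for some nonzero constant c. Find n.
4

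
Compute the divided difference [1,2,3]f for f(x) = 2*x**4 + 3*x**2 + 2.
53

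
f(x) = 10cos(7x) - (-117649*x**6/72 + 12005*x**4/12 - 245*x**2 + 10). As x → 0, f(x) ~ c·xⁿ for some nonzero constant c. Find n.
8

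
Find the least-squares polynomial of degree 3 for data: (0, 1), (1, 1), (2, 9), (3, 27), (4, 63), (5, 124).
50/63 + (-1/189)x + (-31/252)x² + (109/108)x³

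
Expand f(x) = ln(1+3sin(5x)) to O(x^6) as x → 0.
15*x - 225*x**2/2 + 2125*x**3/2 - 46875*x**4/4 + 1103125*x**5/8 + O(x**6)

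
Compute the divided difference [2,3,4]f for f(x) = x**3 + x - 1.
9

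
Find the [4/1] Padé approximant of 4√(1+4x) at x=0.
(24*x**4/5 - 32*x**3/5 + 72*x**2/5 + 96*x/5 + 4)/(14*x/5 + 1)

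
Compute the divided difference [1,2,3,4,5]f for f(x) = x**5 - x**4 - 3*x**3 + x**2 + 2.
14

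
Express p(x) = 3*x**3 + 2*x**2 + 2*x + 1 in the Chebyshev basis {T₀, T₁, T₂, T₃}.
(2)T₀ + (17/4)T₁ + T₂ + (3/4)T₃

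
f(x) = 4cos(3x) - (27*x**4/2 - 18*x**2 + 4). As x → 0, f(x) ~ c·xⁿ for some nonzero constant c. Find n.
6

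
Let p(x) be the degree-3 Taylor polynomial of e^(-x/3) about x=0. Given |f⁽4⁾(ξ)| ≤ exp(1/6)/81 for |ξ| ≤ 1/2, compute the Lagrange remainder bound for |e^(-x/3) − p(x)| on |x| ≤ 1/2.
exp(1/6)/31104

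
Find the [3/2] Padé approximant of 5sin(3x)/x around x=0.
(15 - 63*x**2/4)/(9*x**2/20 + 1)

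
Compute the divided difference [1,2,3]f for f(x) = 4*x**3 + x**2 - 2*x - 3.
25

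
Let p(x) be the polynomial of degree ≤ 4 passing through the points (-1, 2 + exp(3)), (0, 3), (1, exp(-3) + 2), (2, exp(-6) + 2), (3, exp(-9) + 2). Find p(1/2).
(-20*exp(3) + 3 + 90*exp(6) + (316 - 5*exp(3))*exp(9))*exp(-9)/128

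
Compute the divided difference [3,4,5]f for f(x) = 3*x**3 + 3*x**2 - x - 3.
39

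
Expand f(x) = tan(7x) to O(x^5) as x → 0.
7*x + 343*x**3/3 + O(x**5)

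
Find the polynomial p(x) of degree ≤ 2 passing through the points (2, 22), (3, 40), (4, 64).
3*x**2 + 3*x + 4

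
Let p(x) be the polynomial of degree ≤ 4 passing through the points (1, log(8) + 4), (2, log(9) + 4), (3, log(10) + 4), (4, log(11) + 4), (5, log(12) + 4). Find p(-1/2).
log(429496729600000000000000000000000*11**(31/32)*2**(25/128)*3**(19/128)*5**(13/64)/1259146754955705275366853393770193) + 4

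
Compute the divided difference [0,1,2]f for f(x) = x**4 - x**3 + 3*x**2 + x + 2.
7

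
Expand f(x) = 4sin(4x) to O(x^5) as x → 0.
16*x - 128*x**3/3 + O(x**5)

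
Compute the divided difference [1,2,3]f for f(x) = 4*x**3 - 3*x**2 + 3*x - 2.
21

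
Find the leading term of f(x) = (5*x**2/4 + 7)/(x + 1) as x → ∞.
5*x/4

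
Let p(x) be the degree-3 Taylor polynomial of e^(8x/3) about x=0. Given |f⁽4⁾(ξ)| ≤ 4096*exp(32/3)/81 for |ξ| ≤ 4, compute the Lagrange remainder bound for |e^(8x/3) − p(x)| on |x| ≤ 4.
131072*exp(32/3)/243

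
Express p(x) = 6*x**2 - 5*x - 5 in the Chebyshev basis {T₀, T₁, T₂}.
(-2)T₀ + (-5)T₁ + (3)T₂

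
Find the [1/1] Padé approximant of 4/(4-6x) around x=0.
1/(1 - 3*x/2)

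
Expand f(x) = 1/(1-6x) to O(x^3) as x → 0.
1 + 6*x + 36*x**2 + O(x**3)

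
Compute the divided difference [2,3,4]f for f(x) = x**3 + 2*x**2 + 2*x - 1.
11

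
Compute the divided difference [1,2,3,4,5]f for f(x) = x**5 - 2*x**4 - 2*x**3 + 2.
13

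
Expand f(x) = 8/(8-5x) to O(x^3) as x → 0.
1 + 5*x/8 + 25*x**2/64 + O(x**3)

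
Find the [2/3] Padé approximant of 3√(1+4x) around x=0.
(21*x**2 + 84*x/5 + 3)/(-2*x**3/5 + 9*x**2/5 + 18*x/5 + 1)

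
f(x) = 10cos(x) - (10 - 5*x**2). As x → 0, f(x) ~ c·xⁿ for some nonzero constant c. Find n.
4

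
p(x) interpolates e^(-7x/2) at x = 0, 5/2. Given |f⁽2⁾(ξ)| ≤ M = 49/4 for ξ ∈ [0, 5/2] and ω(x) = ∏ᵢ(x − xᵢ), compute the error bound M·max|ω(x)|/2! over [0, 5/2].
1225/128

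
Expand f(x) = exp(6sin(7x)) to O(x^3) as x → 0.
1 + 42*x + 882*x**2 + O(x**3)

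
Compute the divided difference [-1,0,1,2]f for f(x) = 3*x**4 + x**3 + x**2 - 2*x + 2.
7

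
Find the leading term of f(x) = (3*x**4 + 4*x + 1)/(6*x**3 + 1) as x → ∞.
x/2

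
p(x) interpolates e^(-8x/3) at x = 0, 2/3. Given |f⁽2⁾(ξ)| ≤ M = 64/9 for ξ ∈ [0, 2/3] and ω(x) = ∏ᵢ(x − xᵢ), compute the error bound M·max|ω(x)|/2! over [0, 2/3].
32/81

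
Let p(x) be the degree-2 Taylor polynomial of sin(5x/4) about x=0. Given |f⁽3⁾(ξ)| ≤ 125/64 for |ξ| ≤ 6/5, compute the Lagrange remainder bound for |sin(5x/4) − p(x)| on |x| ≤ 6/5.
9/16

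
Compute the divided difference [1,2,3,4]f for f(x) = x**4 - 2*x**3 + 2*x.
8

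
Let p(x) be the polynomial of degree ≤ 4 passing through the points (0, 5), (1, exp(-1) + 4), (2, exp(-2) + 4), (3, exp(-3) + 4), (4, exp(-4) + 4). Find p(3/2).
(-20*e + 3 + 90*exp(2) + 60*exp(3) + 507*exp(4))*exp(-4)/128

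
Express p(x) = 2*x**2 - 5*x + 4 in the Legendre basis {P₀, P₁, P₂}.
(14/3)P₀ + (-5)P₁ + (4/3)P₂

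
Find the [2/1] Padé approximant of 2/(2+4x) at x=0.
1/(2*x + 1)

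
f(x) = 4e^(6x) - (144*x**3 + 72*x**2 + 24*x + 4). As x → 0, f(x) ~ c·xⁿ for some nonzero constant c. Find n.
4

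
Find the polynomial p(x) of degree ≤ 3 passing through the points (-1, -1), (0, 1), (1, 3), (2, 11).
x**3 + x + 1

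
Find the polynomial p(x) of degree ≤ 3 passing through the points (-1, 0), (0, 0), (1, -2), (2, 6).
2*x**3 - x**2 - 3*x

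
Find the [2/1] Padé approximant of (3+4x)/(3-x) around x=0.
(4*x/3 + 1)/(1 - x/3)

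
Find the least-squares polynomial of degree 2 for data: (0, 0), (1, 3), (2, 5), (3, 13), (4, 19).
4/35 + (48/35)x + (6/7)x²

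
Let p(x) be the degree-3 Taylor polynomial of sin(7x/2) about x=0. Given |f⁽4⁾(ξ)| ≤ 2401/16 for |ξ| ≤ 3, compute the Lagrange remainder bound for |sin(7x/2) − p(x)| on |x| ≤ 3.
64827/128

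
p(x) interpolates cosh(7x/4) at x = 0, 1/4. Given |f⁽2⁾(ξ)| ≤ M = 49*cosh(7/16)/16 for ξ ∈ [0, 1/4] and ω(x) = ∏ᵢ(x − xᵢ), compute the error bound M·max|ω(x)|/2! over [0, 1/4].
49*cosh(7/16)/2048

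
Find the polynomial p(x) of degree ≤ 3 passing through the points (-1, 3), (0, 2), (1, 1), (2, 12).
2*x**3 - 3*x + 2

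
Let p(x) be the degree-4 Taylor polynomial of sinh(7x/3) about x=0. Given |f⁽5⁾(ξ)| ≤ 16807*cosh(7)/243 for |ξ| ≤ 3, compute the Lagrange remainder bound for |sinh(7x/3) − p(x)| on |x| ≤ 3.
16807*cosh(7)/120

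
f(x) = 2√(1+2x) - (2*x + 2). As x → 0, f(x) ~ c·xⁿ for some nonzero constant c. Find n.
2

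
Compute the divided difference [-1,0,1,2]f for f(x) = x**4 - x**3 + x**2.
1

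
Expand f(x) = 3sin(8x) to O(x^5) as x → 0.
24*x - 256*x**3 + O(x**5)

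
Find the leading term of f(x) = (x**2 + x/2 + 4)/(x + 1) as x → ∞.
x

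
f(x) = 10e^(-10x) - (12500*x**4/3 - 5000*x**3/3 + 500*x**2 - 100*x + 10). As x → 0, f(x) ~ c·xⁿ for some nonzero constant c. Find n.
5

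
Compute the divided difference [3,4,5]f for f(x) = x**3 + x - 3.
12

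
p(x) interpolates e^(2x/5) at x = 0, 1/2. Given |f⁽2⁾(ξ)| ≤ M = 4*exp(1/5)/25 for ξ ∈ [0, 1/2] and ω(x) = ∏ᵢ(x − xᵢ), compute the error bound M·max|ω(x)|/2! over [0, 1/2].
exp(1/5)/200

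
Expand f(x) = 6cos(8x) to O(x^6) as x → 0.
6 - 192*x**2 + 1024*x**4 + O(x**6)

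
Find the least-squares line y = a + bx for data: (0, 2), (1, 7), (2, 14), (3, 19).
a = 9/5, b = 29/5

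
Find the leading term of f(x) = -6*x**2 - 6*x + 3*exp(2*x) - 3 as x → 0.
4*x**3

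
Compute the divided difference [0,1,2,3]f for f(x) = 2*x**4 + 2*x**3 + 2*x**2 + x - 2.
14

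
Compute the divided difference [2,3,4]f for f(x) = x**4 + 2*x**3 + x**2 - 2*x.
74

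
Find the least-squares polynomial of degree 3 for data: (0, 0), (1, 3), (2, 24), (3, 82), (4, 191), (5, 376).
-19/126 + (697/756)x + (-131/252)x² + (83/27)x³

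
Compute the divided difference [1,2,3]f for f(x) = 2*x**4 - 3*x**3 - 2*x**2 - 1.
30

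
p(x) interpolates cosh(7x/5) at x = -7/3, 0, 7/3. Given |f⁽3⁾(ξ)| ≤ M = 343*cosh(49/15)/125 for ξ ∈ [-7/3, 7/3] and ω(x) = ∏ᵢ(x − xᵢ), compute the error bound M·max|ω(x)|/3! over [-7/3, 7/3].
117649*sqrt(3)*cosh(49/15)/91125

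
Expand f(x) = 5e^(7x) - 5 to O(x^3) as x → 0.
35*x + 245*x**2/2 + O(x**3)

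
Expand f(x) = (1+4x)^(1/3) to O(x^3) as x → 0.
1 + 4*x/3 - 16*x**2/9 + O(x**3)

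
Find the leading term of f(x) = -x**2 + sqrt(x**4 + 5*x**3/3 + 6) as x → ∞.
5*x/6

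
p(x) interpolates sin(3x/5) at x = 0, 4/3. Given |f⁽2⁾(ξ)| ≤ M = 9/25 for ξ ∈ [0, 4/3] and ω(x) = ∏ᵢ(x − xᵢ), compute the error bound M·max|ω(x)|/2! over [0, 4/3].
2/25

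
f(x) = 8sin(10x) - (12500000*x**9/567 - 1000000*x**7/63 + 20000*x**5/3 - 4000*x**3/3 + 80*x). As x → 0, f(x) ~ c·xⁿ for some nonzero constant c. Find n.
11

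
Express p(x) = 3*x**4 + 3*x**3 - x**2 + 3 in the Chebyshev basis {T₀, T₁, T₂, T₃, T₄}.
(29/8)T₀ + (9/4)T₁ + T₂ + (3/4)T₃ + (3/8)T₄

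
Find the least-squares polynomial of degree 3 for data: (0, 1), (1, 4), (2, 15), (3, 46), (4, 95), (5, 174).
10/9 + (-49/54)x + (41/18)x² + (26/27)x³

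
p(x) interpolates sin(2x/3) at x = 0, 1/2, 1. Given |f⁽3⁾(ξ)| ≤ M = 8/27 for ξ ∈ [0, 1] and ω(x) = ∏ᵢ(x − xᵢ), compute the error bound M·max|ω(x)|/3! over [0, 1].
sqrt(3)/729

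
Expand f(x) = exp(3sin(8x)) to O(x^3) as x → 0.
1 + 24*x + 288*x**2 + O(x**3)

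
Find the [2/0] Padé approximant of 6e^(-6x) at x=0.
108*x**2 - 36*x + 6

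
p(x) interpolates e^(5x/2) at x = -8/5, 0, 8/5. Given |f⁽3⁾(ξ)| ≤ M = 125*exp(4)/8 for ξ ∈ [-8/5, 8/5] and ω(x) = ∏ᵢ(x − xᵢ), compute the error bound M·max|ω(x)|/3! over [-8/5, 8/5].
64*sqrt(3)*exp(4)/27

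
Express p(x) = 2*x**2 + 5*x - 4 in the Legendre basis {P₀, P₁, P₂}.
(-10/3)P₀ + (5)P₁ + (4/3)P₂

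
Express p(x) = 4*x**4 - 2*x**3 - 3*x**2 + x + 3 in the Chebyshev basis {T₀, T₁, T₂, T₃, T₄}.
(3)T₀ + (-1/2)T₁ + (1/2)T₂ + (-1/2)T₃ + (1/2)T₄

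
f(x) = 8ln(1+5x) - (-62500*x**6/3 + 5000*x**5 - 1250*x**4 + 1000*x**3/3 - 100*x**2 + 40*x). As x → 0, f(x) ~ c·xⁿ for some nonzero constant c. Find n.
7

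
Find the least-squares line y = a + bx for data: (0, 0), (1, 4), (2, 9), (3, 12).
a = 1/10, b = 41/10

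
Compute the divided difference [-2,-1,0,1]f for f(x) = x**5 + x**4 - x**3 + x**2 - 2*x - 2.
2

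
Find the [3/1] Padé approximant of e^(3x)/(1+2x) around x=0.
(171*x**3/8 + 45*x**2/4 + 39*x/4 + 1)/(35*x/4 + 1)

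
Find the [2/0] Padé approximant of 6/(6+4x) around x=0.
4*x**2/9 - 2*x/3 + 1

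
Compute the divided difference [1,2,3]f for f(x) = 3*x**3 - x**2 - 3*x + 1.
17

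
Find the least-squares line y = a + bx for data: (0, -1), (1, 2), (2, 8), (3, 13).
a = -17/10, b = 24/5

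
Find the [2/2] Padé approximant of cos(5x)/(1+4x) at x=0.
(-1675*x**2/84 + 50*x/21 + 1)/(25*x**2/12 + 134*x/21 + 1)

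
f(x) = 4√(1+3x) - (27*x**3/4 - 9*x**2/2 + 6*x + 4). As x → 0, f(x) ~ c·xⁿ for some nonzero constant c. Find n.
4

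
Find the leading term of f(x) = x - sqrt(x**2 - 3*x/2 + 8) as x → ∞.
3/4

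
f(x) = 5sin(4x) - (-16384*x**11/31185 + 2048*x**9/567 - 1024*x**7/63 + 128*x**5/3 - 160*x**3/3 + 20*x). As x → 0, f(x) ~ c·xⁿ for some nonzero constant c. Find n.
13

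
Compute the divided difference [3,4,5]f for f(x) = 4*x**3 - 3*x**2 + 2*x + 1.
45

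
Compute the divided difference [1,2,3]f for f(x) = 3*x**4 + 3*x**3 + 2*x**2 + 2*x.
95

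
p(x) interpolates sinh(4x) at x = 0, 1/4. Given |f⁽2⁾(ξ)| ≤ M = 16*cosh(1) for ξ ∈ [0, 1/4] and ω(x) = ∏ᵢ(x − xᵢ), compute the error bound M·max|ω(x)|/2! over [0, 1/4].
cosh(1)/8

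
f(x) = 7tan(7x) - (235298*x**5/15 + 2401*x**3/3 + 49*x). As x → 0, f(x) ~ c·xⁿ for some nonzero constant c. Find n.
7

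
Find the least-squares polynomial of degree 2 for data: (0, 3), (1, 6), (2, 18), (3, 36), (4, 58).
87/35 + (10/7)x + (22/7)x²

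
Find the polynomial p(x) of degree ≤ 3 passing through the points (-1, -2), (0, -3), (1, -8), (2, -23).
-x**3 - 2*x**2 - 2*x - 3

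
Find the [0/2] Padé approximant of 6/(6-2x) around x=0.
1/(1 - x/3)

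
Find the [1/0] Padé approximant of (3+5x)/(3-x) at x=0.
2*x + 1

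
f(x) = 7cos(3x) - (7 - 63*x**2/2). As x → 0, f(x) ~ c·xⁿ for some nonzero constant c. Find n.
4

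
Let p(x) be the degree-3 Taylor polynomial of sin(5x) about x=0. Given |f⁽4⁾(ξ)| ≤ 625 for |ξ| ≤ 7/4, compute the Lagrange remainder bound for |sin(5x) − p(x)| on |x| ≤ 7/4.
1500625/6144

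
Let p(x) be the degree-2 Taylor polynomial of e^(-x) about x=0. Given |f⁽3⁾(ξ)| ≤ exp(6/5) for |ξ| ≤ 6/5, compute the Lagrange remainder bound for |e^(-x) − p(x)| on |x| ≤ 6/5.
36*exp(6/5)/125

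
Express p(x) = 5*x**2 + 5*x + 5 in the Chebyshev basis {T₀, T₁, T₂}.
(15/2)T₀ + (5)T₁ + (5/2)T₂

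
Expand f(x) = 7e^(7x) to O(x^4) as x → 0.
7 + 49*x + 343*x**2/2 + 2401*x**3/6 + O(x**4)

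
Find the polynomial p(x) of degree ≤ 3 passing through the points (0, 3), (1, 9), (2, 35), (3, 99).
3*x**3 + x**2 + 2*x + 3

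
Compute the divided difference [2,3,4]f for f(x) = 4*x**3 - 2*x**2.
34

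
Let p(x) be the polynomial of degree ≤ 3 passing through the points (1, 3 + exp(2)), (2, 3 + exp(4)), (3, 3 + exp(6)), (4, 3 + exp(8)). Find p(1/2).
-5*exp(8)/16 - 35*exp(4)/16 + 3 + 35*exp(2)/16 + 21*exp(6)/16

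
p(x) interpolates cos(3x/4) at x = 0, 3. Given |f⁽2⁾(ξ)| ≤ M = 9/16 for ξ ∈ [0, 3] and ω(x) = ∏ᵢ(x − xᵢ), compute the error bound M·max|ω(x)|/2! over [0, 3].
81/128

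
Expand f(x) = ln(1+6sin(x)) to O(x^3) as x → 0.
6*x - 18*x**2 + O(x**3)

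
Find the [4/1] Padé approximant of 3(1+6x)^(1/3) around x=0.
(16*x**4 - 64*x**3/5 + 72*x**2/5 + 96*x/5 + 3)/(22*x/5 + 1)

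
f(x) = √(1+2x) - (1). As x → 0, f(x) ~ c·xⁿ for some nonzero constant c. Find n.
1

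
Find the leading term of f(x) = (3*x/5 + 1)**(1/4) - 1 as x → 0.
3*x/20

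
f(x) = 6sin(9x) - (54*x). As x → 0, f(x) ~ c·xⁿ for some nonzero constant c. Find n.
3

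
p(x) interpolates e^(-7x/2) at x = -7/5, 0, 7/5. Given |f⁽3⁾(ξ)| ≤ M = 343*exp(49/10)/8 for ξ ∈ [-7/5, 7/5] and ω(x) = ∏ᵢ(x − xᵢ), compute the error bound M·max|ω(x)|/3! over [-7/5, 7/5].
117649*sqrt(3)*exp(49/10)/27000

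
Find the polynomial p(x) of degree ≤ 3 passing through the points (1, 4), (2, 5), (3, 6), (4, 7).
x + 3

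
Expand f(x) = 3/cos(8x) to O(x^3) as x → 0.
3 + 96*x**2 + O(x**3)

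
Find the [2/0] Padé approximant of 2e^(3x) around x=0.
9*x**2 + 6*x + 2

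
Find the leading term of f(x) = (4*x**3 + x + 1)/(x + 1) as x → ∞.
4*x**2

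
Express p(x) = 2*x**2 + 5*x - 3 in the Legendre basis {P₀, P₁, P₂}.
(-7/3)P₀ + (5)P₁ + (4/3)P₂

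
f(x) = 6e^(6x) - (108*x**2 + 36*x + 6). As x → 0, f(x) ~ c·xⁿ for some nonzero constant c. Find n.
3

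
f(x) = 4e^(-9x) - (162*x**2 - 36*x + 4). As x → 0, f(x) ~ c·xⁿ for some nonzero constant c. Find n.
3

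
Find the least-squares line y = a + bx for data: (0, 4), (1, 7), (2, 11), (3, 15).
a = 37/10, b = 37/10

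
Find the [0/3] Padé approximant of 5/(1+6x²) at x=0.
5/(6*x**2 + 1)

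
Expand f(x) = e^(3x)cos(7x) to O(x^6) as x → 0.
1 + 3*x - 20*x**2 - 69*x**3 - 41*x**4/6 + 1919*x**5/10 + O(x**6)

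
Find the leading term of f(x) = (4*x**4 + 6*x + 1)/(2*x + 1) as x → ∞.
2*x**3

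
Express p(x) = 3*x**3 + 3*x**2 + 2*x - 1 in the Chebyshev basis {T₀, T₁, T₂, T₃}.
(1/2)T₀ + (17/4)T₁ + (3/2)T₂ + (3/4)T₃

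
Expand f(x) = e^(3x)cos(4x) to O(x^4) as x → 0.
1 + 3*x - 7*x**2/2 - 39*x**3/2 + O(x**4)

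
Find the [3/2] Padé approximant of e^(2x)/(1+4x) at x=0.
(706*x**3/1965 + 669*x**2/655 + 198*x/131 + 1)/(-1281*x**2/655 + 460*x/131 + 1)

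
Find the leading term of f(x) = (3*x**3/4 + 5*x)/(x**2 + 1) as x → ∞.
3*x/4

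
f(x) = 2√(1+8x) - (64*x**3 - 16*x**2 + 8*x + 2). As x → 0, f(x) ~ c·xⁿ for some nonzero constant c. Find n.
4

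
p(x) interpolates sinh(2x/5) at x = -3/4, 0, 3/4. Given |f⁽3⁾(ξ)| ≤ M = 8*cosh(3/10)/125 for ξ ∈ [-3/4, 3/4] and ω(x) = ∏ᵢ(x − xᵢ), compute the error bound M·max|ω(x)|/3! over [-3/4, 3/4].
sqrt(3)*cosh(3/10)/1000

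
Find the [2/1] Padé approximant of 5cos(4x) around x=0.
5 - 40*x**2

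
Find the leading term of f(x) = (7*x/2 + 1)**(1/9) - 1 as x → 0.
7*x/18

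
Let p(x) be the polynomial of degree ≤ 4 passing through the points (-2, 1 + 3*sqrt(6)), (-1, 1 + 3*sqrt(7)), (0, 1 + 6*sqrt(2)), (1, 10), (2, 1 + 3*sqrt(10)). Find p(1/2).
-15*sqrt(7)/32 - 15*sqrt(10)/128 + 9*sqrt(6)/128 + 167/32 + 135*sqrt(2)/32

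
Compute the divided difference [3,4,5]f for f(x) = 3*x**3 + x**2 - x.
37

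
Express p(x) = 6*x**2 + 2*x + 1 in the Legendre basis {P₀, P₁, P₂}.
(3)P₀ + (2)P₁ + (4)P₂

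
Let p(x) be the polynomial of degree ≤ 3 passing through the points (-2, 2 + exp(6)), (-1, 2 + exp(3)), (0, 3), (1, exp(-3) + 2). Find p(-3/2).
(1 + (27 + 15*exp(3) + 5*exp(6))*exp(3))*exp(-3)/16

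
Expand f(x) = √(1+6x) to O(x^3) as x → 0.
1 + 3*x - 9*x**2/2 + O(x**3)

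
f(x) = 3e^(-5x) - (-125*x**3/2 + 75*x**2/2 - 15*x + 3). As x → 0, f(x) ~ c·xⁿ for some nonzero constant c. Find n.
4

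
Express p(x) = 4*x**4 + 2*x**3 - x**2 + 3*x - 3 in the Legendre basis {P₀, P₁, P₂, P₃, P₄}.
(-38/15)P₀ + (21/5)P₁ + (34/21)P₂ + (4/5)P₃ + (32/35)P₄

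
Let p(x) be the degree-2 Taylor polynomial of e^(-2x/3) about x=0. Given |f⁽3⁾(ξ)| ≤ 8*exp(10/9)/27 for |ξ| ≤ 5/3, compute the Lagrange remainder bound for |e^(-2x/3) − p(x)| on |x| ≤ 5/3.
500*exp(10/9)/2187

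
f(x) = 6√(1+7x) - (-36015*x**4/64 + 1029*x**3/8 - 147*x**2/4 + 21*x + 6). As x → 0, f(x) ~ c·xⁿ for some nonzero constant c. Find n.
5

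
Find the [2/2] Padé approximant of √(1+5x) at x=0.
(125*x**2/16 + 25*x/4 + 1)/(25*x**2/16 + 15*x/4 + 1)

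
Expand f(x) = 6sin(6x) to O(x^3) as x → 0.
36*x + O(x**3)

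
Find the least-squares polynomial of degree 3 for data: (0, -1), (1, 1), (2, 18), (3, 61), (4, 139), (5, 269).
-74/63 + (-11/27)x + (67/63)x² + (53/27)x³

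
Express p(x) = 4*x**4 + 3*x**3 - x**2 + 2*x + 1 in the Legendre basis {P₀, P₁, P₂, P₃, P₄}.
(22/15)P₀ + (19/5)P₁ + (34/21)P₂ + (6/5)P₃ + (32/35)P₄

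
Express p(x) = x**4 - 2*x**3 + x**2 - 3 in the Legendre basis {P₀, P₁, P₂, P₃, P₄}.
(-37/15)P₀ + (-6/5)P₁ + (26/21)P₂ + (-4/5)P₃ + (8/35)P₄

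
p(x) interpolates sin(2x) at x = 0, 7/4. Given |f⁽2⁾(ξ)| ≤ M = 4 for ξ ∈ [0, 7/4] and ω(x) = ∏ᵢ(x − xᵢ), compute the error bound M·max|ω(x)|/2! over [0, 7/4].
49/32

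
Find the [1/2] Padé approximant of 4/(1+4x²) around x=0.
4/(4*x**2 + 1)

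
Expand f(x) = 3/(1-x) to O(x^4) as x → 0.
3 + 3*x + 3*x**2 + 3*x**3 + O(x**4)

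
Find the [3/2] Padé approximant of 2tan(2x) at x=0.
(-16*x**3/15 + 4*x)/(1 - 8*x**2/5)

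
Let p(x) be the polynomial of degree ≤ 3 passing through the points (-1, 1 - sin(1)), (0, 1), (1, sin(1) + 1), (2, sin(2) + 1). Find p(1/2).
-sin(2)/16 + 5*sin(1)/8 + 1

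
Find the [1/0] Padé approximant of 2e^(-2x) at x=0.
2 - 4*x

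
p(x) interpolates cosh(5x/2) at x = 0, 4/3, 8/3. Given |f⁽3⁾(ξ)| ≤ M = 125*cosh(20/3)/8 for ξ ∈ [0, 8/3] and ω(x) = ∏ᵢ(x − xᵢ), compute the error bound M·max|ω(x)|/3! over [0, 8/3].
1000*sqrt(3)*cosh(20/3)/729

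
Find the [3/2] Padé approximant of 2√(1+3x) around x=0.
(27*x**3/16 + 81*x**2/8 + 9*x + 2)/(27*x**2/16 + 3*x + 1)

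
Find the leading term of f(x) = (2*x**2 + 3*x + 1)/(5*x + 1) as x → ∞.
2*x/5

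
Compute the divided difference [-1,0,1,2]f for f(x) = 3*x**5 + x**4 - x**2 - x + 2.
17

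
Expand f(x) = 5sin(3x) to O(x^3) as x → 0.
15*x + O(x**3)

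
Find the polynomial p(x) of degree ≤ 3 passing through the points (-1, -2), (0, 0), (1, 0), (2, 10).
2*x**3 - x**2 - x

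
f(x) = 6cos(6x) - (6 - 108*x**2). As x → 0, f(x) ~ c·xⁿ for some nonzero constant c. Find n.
4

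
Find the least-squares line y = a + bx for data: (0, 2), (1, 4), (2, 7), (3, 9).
a = 19/10, b = 12/5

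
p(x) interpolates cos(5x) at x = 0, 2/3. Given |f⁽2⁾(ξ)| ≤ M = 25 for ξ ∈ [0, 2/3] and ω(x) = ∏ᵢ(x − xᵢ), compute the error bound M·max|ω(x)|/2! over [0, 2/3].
25/18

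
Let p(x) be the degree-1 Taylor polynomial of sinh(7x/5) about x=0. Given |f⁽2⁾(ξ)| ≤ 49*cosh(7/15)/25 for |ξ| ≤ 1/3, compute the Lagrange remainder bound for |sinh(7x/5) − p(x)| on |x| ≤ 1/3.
49*cosh(7/15)/450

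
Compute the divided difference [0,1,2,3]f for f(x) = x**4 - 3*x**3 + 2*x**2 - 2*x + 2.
3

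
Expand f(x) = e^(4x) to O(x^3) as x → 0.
1 + 4*x + 8*x**2 + O(x**3)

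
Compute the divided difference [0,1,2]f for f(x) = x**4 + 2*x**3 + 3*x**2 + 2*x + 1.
16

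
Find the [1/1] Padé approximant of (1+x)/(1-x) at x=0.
(x + 1)/(1 - x)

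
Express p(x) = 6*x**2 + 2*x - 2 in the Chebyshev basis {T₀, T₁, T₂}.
T₀ + (2)T₁ + (3)T₂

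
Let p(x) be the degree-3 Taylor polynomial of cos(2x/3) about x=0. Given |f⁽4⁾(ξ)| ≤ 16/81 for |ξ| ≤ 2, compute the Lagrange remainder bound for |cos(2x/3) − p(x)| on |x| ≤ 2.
32/243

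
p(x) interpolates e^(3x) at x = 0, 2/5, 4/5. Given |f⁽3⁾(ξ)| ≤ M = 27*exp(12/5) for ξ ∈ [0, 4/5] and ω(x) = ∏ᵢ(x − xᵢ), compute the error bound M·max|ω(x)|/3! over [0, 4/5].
8*sqrt(3)*exp(12/5)/125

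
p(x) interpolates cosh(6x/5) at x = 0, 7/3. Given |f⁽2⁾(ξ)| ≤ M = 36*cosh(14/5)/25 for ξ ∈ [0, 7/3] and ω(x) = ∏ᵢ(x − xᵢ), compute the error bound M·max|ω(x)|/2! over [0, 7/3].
49*cosh(14/5)/50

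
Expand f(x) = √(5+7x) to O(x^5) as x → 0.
sqrt(5) + 7*sqrt(5)*x/10 - 49*sqrt(5)*x**2/200 + 343*sqrt(5)*x**3/2000 - 2401*sqrt(5)*x**4/16000 + O(x**5)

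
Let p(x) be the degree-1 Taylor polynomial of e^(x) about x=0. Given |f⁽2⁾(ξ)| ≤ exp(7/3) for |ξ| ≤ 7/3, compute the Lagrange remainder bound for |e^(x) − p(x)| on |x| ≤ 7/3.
49*exp(7/3)/18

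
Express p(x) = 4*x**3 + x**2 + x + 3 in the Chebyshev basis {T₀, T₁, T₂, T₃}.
(7/2)T₀ + (4)T₁ + (1/2)T₂ + T₃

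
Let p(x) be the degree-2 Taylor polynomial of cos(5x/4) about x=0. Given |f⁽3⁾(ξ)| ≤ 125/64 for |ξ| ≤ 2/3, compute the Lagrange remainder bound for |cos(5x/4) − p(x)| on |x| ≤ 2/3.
125/1296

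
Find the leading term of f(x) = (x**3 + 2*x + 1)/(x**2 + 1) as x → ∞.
x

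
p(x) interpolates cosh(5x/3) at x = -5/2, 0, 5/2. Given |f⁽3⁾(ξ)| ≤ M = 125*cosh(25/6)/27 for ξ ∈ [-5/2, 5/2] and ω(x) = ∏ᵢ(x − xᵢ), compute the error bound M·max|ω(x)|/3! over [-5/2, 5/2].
15625*sqrt(3)*cosh(25/6)/5832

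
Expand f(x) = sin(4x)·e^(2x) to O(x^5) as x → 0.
4*x + 8*x**2 - 8*x**3/3 - 16*x**4 + O(x**5)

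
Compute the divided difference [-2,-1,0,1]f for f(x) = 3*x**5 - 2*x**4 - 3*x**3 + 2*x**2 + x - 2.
16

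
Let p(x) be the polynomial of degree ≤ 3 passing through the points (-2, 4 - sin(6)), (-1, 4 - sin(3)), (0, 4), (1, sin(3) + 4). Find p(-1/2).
-5*sin(3)/8 + sin(6)/16 + 4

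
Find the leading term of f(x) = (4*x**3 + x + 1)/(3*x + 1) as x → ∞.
4*x**2/3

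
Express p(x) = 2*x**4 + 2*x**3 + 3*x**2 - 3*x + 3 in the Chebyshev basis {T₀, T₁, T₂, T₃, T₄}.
(21/4)T₀ + (-3/2)T₁ + (5/2)T₂ + (1/2)T₃ + (1/4)T₄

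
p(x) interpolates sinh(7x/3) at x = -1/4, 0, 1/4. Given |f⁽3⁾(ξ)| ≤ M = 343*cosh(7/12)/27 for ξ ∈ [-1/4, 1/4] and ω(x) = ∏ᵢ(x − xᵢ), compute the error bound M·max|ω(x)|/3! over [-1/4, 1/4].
343*sqrt(3)*cosh(7/12)/46656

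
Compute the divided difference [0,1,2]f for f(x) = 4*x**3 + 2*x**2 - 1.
14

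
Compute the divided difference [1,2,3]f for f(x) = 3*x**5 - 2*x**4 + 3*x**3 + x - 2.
238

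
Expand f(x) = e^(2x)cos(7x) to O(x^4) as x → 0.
1 + 2*x - 45*x**2/2 - 143*x**3/3 + O(x**4)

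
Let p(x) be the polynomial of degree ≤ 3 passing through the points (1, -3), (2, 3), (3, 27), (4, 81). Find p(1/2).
-3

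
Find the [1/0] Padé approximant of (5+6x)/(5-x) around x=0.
7*x/5 + 1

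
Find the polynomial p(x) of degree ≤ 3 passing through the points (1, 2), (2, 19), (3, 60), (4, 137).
2*x**3 + 3*x - 3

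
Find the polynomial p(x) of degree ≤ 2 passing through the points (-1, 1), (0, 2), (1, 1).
2 - x**2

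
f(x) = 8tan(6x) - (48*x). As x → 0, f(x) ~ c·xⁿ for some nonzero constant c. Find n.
3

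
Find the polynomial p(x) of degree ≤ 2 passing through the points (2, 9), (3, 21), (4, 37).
2*x**2 + 2*x - 3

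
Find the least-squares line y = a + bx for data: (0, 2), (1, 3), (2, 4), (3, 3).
a = 12/5, b = 2/5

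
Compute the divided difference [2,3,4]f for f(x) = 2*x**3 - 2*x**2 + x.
16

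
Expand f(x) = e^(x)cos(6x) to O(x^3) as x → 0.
1 + x - 35*x**2/2 + O(x**3)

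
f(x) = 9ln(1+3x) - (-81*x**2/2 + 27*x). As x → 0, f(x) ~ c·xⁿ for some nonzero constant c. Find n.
3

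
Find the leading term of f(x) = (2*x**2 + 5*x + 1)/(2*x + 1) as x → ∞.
x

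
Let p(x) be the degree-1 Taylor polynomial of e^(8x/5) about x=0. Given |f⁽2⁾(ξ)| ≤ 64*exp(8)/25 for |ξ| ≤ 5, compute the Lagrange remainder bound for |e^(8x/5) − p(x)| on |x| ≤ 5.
32*exp(8)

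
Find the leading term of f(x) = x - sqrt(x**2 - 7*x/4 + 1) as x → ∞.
7/8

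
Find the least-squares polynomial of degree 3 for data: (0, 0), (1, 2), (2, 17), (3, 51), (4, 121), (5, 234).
-5/42 + (227/252)x + (-5/42)x² + (67/36)x³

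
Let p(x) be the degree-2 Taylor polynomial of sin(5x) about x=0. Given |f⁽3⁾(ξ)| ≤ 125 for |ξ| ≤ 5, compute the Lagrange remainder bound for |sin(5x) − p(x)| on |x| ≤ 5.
15625/6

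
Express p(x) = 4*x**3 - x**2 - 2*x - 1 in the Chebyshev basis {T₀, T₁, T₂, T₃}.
(-3/2)T₀ + T₁ + (-1/2)T₂ + T₃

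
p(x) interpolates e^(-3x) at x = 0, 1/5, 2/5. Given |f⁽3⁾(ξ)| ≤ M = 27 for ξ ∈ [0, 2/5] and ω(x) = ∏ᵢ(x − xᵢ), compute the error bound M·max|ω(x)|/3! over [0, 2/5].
sqrt(3)/125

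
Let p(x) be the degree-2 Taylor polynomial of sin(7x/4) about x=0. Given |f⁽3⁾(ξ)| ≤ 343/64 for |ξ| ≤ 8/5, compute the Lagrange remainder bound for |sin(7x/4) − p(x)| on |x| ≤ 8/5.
1372/375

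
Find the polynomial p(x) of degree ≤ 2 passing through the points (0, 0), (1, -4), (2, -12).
-2*x**2 - 2*x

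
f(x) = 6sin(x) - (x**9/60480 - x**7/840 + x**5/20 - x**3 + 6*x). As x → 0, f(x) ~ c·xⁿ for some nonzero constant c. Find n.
11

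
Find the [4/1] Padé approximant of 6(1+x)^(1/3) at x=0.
(2*x**4/81 - 16*x**3/135 + 4*x**2/5 + 32*x/5 + 6)/(11*x/15 + 1)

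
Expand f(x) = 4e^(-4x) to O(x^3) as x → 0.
4 - 16*x + 32*x**2 + O(x**3)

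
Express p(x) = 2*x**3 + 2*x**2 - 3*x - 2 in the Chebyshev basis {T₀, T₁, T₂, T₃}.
-T₀ + (-3/2)T₁ + T₂ + (1/2)T₃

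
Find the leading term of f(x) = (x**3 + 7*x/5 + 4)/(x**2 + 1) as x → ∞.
x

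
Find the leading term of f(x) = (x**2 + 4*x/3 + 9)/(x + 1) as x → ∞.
x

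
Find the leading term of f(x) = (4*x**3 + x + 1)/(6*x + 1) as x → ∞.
2*x**2/3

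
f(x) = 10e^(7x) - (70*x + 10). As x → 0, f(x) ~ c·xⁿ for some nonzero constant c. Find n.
2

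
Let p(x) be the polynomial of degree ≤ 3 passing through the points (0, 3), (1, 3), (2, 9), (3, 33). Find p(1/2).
3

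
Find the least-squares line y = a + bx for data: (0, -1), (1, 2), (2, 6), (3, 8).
a = -9/10, b = 31/10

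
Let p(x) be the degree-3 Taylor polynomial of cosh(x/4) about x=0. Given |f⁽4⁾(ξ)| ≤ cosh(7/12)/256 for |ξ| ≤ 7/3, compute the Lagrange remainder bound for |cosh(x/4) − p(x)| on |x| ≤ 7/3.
2401*cosh(7/12)/497664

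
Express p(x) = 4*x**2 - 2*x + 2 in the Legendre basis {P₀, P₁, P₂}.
(10/3)P₀ + (-2)P₁ + (8/3)P₂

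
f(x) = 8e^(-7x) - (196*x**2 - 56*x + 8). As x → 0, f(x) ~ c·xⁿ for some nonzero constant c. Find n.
3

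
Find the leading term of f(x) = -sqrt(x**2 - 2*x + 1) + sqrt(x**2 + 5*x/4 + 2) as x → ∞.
13/8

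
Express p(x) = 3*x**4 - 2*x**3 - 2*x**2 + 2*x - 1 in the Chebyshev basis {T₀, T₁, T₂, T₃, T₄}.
(-7/8)T₀ + (1/2)T₁ + (1/2)T₂ + (-1/2)T₃ + (3/8)T₄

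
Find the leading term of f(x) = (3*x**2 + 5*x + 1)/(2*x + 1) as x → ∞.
3*x/2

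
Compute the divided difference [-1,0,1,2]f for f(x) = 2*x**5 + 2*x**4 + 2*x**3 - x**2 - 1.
16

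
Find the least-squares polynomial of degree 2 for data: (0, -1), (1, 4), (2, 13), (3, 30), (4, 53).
-5/7 + (29/35)x + (22/7)x²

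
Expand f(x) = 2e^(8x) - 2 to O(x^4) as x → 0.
16*x + 64*x**2 + 512*x**3/3 + O(x**4)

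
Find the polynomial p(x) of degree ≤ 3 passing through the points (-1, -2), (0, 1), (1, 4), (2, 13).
x**3 + 2*x + 1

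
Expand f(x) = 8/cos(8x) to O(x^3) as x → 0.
8 + 256*x**2 + O(x**3)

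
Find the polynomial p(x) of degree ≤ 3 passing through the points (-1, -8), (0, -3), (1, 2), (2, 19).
2*x**3 + 3*x - 3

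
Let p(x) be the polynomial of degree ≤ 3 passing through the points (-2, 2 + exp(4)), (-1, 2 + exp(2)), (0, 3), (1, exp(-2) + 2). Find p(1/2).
(5 + (-5*exp(2) + 47 + exp(4))*exp(2))*exp(-2)/16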